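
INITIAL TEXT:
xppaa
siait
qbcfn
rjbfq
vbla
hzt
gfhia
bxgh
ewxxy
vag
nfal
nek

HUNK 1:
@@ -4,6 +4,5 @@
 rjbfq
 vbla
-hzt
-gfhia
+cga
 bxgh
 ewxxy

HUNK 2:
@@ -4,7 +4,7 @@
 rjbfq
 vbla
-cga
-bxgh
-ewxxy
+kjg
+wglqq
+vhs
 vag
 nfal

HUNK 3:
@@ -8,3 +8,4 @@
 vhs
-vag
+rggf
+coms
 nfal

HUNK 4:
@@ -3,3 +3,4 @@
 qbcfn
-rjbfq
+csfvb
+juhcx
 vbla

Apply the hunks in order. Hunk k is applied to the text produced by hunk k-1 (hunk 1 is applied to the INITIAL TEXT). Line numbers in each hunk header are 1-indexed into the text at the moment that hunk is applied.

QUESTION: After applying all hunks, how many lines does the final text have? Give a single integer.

Answer: 13

Derivation:
Hunk 1: at line 4 remove [hzt,gfhia] add [cga] -> 11 lines: xppaa siait qbcfn rjbfq vbla cga bxgh ewxxy vag nfal nek
Hunk 2: at line 4 remove [cga,bxgh,ewxxy] add [kjg,wglqq,vhs] -> 11 lines: xppaa siait qbcfn rjbfq vbla kjg wglqq vhs vag nfal nek
Hunk 3: at line 8 remove [vag] add [rggf,coms] -> 12 lines: xppaa siait qbcfn rjbfq vbla kjg wglqq vhs rggf coms nfal nek
Hunk 4: at line 3 remove [rjbfq] add [csfvb,juhcx] -> 13 lines: xppaa siait qbcfn csfvb juhcx vbla kjg wglqq vhs rggf coms nfal nek
Final line count: 13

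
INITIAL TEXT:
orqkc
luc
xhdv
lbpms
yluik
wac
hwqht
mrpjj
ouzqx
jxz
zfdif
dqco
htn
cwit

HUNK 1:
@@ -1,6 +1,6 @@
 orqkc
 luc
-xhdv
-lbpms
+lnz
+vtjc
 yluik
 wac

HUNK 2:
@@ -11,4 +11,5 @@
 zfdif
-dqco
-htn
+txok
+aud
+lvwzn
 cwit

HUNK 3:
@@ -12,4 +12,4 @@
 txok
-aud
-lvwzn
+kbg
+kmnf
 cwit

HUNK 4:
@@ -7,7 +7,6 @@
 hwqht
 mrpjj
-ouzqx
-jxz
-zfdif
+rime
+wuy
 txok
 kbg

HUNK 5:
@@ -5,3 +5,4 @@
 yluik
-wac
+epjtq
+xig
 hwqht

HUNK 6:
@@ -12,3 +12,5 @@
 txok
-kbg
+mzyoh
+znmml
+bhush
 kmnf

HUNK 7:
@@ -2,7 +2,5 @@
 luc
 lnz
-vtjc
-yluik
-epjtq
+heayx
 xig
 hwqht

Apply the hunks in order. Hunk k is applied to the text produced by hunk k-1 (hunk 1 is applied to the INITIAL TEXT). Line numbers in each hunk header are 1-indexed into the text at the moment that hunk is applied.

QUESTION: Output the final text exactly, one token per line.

Answer: orqkc
luc
lnz
heayx
xig
hwqht
mrpjj
rime
wuy
txok
mzyoh
znmml
bhush
kmnf
cwit

Derivation:
Hunk 1: at line 1 remove [xhdv,lbpms] add [lnz,vtjc] -> 14 lines: orqkc luc lnz vtjc yluik wac hwqht mrpjj ouzqx jxz zfdif dqco htn cwit
Hunk 2: at line 11 remove [dqco,htn] add [txok,aud,lvwzn] -> 15 lines: orqkc luc lnz vtjc yluik wac hwqht mrpjj ouzqx jxz zfdif txok aud lvwzn cwit
Hunk 3: at line 12 remove [aud,lvwzn] add [kbg,kmnf] -> 15 lines: orqkc luc lnz vtjc yluik wac hwqht mrpjj ouzqx jxz zfdif txok kbg kmnf cwit
Hunk 4: at line 7 remove [ouzqx,jxz,zfdif] add [rime,wuy] -> 14 lines: orqkc luc lnz vtjc yluik wac hwqht mrpjj rime wuy txok kbg kmnf cwit
Hunk 5: at line 5 remove [wac] add [epjtq,xig] -> 15 lines: orqkc luc lnz vtjc yluik epjtq xig hwqht mrpjj rime wuy txok kbg kmnf cwit
Hunk 6: at line 12 remove [kbg] add [mzyoh,znmml,bhush] -> 17 lines: orqkc luc lnz vtjc yluik epjtq xig hwqht mrpjj rime wuy txok mzyoh znmml bhush kmnf cwit
Hunk 7: at line 2 remove [vtjc,yluik,epjtq] add [heayx] -> 15 lines: orqkc luc lnz heayx xig hwqht mrpjj rime wuy txok mzyoh znmml bhush kmnf cwit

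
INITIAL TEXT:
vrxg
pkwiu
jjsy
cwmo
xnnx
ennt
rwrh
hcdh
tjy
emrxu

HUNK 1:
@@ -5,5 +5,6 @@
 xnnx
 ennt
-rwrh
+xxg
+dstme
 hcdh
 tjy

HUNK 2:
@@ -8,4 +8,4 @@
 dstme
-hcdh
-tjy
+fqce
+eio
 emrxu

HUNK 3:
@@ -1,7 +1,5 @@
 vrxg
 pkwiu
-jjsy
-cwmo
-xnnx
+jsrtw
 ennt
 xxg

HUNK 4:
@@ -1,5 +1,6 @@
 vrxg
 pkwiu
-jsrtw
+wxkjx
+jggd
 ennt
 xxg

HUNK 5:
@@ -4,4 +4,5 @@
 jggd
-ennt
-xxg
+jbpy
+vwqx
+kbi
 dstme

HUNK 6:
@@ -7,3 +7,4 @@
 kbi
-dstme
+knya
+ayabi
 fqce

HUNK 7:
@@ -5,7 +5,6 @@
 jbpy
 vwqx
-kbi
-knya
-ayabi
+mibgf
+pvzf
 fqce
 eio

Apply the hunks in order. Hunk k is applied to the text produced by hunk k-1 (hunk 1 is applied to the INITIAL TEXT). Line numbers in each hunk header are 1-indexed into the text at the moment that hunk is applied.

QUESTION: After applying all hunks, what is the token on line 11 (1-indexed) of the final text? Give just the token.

Answer: emrxu

Derivation:
Hunk 1: at line 5 remove [rwrh] add [xxg,dstme] -> 11 lines: vrxg pkwiu jjsy cwmo xnnx ennt xxg dstme hcdh tjy emrxu
Hunk 2: at line 8 remove [hcdh,tjy] add [fqce,eio] -> 11 lines: vrxg pkwiu jjsy cwmo xnnx ennt xxg dstme fqce eio emrxu
Hunk 3: at line 1 remove [jjsy,cwmo,xnnx] add [jsrtw] -> 9 lines: vrxg pkwiu jsrtw ennt xxg dstme fqce eio emrxu
Hunk 4: at line 1 remove [jsrtw] add [wxkjx,jggd] -> 10 lines: vrxg pkwiu wxkjx jggd ennt xxg dstme fqce eio emrxu
Hunk 5: at line 4 remove [ennt,xxg] add [jbpy,vwqx,kbi] -> 11 lines: vrxg pkwiu wxkjx jggd jbpy vwqx kbi dstme fqce eio emrxu
Hunk 6: at line 7 remove [dstme] add [knya,ayabi] -> 12 lines: vrxg pkwiu wxkjx jggd jbpy vwqx kbi knya ayabi fqce eio emrxu
Hunk 7: at line 5 remove [kbi,knya,ayabi] add [mibgf,pvzf] -> 11 lines: vrxg pkwiu wxkjx jggd jbpy vwqx mibgf pvzf fqce eio emrxu
Final line 11: emrxu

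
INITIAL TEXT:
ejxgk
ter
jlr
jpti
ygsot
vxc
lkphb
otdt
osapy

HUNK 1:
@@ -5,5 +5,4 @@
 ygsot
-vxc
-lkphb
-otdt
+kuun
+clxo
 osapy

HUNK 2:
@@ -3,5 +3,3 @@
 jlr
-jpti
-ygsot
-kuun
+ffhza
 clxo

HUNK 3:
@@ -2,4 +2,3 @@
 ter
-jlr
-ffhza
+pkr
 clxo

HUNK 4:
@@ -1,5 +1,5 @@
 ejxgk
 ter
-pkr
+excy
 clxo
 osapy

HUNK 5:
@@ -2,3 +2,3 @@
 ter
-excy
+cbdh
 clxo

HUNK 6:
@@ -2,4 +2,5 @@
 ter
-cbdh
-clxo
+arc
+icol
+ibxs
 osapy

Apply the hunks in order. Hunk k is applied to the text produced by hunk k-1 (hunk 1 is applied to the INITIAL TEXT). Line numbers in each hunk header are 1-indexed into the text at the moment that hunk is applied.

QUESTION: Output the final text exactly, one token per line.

Hunk 1: at line 5 remove [vxc,lkphb,otdt] add [kuun,clxo] -> 8 lines: ejxgk ter jlr jpti ygsot kuun clxo osapy
Hunk 2: at line 3 remove [jpti,ygsot,kuun] add [ffhza] -> 6 lines: ejxgk ter jlr ffhza clxo osapy
Hunk 3: at line 2 remove [jlr,ffhza] add [pkr] -> 5 lines: ejxgk ter pkr clxo osapy
Hunk 4: at line 1 remove [pkr] add [excy] -> 5 lines: ejxgk ter excy clxo osapy
Hunk 5: at line 2 remove [excy] add [cbdh] -> 5 lines: ejxgk ter cbdh clxo osapy
Hunk 6: at line 2 remove [cbdh,clxo] add [arc,icol,ibxs] -> 6 lines: ejxgk ter arc icol ibxs osapy

Answer: ejxgk
ter
arc
icol
ibxs
osapy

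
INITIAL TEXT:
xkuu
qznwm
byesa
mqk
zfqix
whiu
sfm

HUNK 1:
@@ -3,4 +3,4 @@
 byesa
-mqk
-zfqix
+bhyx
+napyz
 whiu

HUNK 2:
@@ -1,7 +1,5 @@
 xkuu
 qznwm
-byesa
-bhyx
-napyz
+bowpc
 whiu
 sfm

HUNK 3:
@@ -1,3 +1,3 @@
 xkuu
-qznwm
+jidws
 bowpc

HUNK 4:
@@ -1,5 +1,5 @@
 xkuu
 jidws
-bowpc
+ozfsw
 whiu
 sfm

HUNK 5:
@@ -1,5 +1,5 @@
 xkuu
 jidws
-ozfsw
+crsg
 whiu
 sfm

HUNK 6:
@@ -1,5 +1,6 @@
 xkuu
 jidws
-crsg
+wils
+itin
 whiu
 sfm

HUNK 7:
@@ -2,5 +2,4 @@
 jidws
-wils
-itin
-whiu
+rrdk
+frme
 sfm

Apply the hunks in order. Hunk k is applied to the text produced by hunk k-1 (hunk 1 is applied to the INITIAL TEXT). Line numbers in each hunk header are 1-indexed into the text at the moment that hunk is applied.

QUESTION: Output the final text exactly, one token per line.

Hunk 1: at line 3 remove [mqk,zfqix] add [bhyx,napyz] -> 7 lines: xkuu qznwm byesa bhyx napyz whiu sfm
Hunk 2: at line 1 remove [byesa,bhyx,napyz] add [bowpc] -> 5 lines: xkuu qznwm bowpc whiu sfm
Hunk 3: at line 1 remove [qznwm] add [jidws] -> 5 lines: xkuu jidws bowpc whiu sfm
Hunk 4: at line 1 remove [bowpc] add [ozfsw] -> 5 lines: xkuu jidws ozfsw whiu sfm
Hunk 5: at line 1 remove [ozfsw] add [crsg] -> 5 lines: xkuu jidws crsg whiu sfm
Hunk 6: at line 1 remove [crsg] add [wils,itin] -> 6 lines: xkuu jidws wils itin whiu sfm
Hunk 7: at line 2 remove [wils,itin,whiu] add [rrdk,frme] -> 5 lines: xkuu jidws rrdk frme sfm

Answer: xkuu
jidws
rrdk
frme
sfm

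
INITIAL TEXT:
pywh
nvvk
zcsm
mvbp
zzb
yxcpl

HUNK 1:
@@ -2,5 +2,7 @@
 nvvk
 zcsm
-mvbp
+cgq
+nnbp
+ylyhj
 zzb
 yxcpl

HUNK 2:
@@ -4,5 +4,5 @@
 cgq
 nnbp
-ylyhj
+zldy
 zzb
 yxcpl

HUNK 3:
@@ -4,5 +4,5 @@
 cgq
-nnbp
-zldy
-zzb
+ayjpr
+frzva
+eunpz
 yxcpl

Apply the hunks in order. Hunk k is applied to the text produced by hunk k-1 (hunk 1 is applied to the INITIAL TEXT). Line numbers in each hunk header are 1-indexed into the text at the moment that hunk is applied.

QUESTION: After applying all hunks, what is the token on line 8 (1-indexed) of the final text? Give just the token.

Hunk 1: at line 2 remove [mvbp] add [cgq,nnbp,ylyhj] -> 8 lines: pywh nvvk zcsm cgq nnbp ylyhj zzb yxcpl
Hunk 2: at line 4 remove [ylyhj] add [zldy] -> 8 lines: pywh nvvk zcsm cgq nnbp zldy zzb yxcpl
Hunk 3: at line 4 remove [nnbp,zldy,zzb] add [ayjpr,frzva,eunpz] -> 8 lines: pywh nvvk zcsm cgq ayjpr frzva eunpz yxcpl
Final line 8: yxcpl

Answer: yxcpl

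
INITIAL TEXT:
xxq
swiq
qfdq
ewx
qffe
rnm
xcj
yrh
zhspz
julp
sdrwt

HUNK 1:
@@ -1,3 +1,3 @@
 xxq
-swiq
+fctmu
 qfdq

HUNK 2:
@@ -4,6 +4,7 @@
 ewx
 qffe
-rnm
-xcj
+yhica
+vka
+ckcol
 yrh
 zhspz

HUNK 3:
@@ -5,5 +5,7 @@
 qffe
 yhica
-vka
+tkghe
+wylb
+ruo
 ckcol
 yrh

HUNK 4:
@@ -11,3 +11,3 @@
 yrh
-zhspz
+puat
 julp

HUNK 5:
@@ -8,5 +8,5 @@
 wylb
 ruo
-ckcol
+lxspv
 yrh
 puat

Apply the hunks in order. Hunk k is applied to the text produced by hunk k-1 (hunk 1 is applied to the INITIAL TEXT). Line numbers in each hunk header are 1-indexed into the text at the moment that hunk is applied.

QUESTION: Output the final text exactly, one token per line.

Answer: xxq
fctmu
qfdq
ewx
qffe
yhica
tkghe
wylb
ruo
lxspv
yrh
puat
julp
sdrwt

Derivation:
Hunk 1: at line 1 remove [swiq] add [fctmu] -> 11 lines: xxq fctmu qfdq ewx qffe rnm xcj yrh zhspz julp sdrwt
Hunk 2: at line 4 remove [rnm,xcj] add [yhica,vka,ckcol] -> 12 lines: xxq fctmu qfdq ewx qffe yhica vka ckcol yrh zhspz julp sdrwt
Hunk 3: at line 5 remove [vka] add [tkghe,wylb,ruo] -> 14 lines: xxq fctmu qfdq ewx qffe yhica tkghe wylb ruo ckcol yrh zhspz julp sdrwt
Hunk 4: at line 11 remove [zhspz] add [puat] -> 14 lines: xxq fctmu qfdq ewx qffe yhica tkghe wylb ruo ckcol yrh puat julp sdrwt
Hunk 5: at line 8 remove [ckcol] add [lxspv] -> 14 lines: xxq fctmu qfdq ewx qffe yhica tkghe wylb ruo lxspv yrh puat julp sdrwt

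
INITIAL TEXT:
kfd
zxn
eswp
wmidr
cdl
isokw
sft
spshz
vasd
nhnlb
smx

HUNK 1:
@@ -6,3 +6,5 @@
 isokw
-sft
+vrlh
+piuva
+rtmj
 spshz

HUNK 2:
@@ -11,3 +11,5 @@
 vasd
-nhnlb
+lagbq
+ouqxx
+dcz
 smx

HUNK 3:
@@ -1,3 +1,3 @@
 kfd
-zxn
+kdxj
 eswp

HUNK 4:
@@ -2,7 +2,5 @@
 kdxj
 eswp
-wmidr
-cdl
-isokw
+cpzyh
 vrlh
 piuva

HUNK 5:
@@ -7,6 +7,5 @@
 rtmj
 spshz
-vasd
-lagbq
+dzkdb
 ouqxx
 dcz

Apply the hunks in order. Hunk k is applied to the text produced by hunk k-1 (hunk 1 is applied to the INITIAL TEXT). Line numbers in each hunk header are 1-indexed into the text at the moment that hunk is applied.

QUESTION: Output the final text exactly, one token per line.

Hunk 1: at line 6 remove [sft] add [vrlh,piuva,rtmj] -> 13 lines: kfd zxn eswp wmidr cdl isokw vrlh piuva rtmj spshz vasd nhnlb smx
Hunk 2: at line 11 remove [nhnlb] add [lagbq,ouqxx,dcz] -> 15 lines: kfd zxn eswp wmidr cdl isokw vrlh piuva rtmj spshz vasd lagbq ouqxx dcz smx
Hunk 3: at line 1 remove [zxn] add [kdxj] -> 15 lines: kfd kdxj eswp wmidr cdl isokw vrlh piuva rtmj spshz vasd lagbq ouqxx dcz smx
Hunk 4: at line 2 remove [wmidr,cdl,isokw] add [cpzyh] -> 13 lines: kfd kdxj eswp cpzyh vrlh piuva rtmj spshz vasd lagbq ouqxx dcz smx
Hunk 5: at line 7 remove [vasd,lagbq] add [dzkdb] -> 12 lines: kfd kdxj eswp cpzyh vrlh piuva rtmj spshz dzkdb ouqxx dcz smx

Answer: kfd
kdxj
eswp
cpzyh
vrlh
piuva
rtmj
spshz
dzkdb
ouqxx
dcz
smx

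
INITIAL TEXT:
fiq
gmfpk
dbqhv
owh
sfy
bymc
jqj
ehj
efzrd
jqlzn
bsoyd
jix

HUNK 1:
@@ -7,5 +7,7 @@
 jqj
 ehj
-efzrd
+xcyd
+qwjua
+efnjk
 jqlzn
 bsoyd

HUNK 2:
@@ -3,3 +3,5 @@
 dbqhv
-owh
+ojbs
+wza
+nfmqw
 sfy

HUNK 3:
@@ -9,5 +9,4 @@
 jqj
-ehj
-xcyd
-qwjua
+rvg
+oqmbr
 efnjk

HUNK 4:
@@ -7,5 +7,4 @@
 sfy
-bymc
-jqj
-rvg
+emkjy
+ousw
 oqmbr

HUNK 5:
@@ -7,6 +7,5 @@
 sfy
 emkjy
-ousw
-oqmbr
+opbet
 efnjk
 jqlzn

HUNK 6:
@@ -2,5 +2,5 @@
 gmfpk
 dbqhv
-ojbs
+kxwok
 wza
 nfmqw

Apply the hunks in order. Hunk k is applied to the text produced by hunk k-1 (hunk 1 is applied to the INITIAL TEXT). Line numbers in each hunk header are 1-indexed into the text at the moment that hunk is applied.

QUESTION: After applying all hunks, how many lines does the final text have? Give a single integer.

Hunk 1: at line 7 remove [efzrd] add [xcyd,qwjua,efnjk] -> 14 lines: fiq gmfpk dbqhv owh sfy bymc jqj ehj xcyd qwjua efnjk jqlzn bsoyd jix
Hunk 2: at line 3 remove [owh] add [ojbs,wza,nfmqw] -> 16 lines: fiq gmfpk dbqhv ojbs wza nfmqw sfy bymc jqj ehj xcyd qwjua efnjk jqlzn bsoyd jix
Hunk 3: at line 9 remove [ehj,xcyd,qwjua] add [rvg,oqmbr] -> 15 lines: fiq gmfpk dbqhv ojbs wza nfmqw sfy bymc jqj rvg oqmbr efnjk jqlzn bsoyd jix
Hunk 4: at line 7 remove [bymc,jqj,rvg] add [emkjy,ousw] -> 14 lines: fiq gmfpk dbqhv ojbs wza nfmqw sfy emkjy ousw oqmbr efnjk jqlzn bsoyd jix
Hunk 5: at line 7 remove [ousw,oqmbr] add [opbet] -> 13 lines: fiq gmfpk dbqhv ojbs wza nfmqw sfy emkjy opbet efnjk jqlzn bsoyd jix
Hunk 6: at line 2 remove [ojbs] add [kxwok] -> 13 lines: fiq gmfpk dbqhv kxwok wza nfmqw sfy emkjy opbet efnjk jqlzn bsoyd jix
Final line count: 13

Answer: 13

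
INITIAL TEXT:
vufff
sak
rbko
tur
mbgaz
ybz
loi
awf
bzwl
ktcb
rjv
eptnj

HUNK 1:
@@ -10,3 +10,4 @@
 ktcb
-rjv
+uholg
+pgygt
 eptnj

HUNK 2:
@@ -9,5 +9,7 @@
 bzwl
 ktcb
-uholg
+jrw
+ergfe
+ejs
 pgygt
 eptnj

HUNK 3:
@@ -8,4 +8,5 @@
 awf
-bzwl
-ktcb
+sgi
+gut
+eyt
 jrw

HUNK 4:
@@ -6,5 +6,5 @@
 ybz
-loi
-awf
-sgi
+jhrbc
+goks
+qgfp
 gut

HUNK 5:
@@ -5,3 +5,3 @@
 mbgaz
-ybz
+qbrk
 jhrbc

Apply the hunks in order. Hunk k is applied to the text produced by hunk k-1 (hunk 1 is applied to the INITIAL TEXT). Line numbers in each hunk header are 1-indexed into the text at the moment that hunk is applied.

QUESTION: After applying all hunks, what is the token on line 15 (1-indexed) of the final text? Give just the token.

Hunk 1: at line 10 remove [rjv] add [uholg,pgygt] -> 13 lines: vufff sak rbko tur mbgaz ybz loi awf bzwl ktcb uholg pgygt eptnj
Hunk 2: at line 9 remove [uholg] add [jrw,ergfe,ejs] -> 15 lines: vufff sak rbko tur mbgaz ybz loi awf bzwl ktcb jrw ergfe ejs pgygt eptnj
Hunk 3: at line 8 remove [bzwl,ktcb] add [sgi,gut,eyt] -> 16 lines: vufff sak rbko tur mbgaz ybz loi awf sgi gut eyt jrw ergfe ejs pgygt eptnj
Hunk 4: at line 6 remove [loi,awf,sgi] add [jhrbc,goks,qgfp] -> 16 lines: vufff sak rbko tur mbgaz ybz jhrbc goks qgfp gut eyt jrw ergfe ejs pgygt eptnj
Hunk 5: at line 5 remove [ybz] add [qbrk] -> 16 lines: vufff sak rbko tur mbgaz qbrk jhrbc goks qgfp gut eyt jrw ergfe ejs pgygt eptnj
Final line 15: pgygt

Answer: pgygt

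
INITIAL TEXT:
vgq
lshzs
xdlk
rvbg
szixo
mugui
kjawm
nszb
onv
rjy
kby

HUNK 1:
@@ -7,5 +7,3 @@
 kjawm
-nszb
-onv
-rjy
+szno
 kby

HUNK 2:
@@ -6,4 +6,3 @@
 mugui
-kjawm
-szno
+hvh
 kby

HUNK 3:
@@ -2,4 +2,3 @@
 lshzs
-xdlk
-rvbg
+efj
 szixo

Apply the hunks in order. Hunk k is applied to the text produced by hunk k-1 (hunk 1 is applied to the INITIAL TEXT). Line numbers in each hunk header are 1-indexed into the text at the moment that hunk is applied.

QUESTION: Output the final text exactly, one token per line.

Hunk 1: at line 7 remove [nszb,onv,rjy] add [szno] -> 9 lines: vgq lshzs xdlk rvbg szixo mugui kjawm szno kby
Hunk 2: at line 6 remove [kjawm,szno] add [hvh] -> 8 lines: vgq lshzs xdlk rvbg szixo mugui hvh kby
Hunk 3: at line 2 remove [xdlk,rvbg] add [efj] -> 7 lines: vgq lshzs efj szixo mugui hvh kby

Answer: vgq
lshzs
efj
szixo
mugui
hvh
kby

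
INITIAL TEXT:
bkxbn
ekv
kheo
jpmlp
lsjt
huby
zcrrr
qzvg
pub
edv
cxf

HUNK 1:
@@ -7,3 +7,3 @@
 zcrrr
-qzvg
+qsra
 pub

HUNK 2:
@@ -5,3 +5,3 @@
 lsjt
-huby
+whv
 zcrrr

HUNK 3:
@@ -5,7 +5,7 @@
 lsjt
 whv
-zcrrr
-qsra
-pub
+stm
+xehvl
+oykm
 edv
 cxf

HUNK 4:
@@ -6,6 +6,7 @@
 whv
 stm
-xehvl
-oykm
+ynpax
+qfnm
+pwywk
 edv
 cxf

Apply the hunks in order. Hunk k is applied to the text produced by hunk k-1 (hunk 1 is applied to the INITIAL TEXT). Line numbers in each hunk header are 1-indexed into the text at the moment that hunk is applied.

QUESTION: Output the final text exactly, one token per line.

Hunk 1: at line 7 remove [qzvg] add [qsra] -> 11 lines: bkxbn ekv kheo jpmlp lsjt huby zcrrr qsra pub edv cxf
Hunk 2: at line 5 remove [huby] add [whv] -> 11 lines: bkxbn ekv kheo jpmlp lsjt whv zcrrr qsra pub edv cxf
Hunk 3: at line 5 remove [zcrrr,qsra,pub] add [stm,xehvl,oykm] -> 11 lines: bkxbn ekv kheo jpmlp lsjt whv stm xehvl oykm edv cxf
Hunk 4: at line 6 remove [xehvl,oykm] add [ynpax,qfnm,pwywk] -> 12 lines: bkxbn ekv kheo jpmlp lsjt whv stm ynpax qfnm pwywk edv cxf

Answer: bkxbn
ekv
kheo
jpmlp
lsjt
whv
stm
ynpax
qfnm
pwywk
edv
cxf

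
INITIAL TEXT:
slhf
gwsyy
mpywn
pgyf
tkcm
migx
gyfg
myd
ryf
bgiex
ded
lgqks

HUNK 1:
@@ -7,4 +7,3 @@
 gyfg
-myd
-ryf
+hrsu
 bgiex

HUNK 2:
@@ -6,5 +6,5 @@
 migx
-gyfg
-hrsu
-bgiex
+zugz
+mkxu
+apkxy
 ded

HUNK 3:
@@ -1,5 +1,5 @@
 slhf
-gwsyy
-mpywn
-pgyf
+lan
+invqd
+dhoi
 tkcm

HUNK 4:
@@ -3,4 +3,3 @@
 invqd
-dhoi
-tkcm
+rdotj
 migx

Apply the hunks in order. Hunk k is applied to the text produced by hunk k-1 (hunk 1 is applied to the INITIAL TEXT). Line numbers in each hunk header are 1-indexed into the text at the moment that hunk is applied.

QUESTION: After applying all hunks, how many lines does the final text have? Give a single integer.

Hunk 1: at line 7 remove [myd,ryf] add [hrsu] -> 11 lines: slhf gwsyy mpywn pgyf tkcm migx gyfg hrsu bgiex ded lgqks
Hunk 2: at line 6 remove [gyfg,hrsu,bgiex] add [zugz,mkxu,apkxy] -> 11 lines: slhf gwsyy mpywn pgyf tkcm migx zugz mkxu apkxy ded lgqks
Hunk 3: at line 1 remove [gwsyy,mpywn,pgyf] add [lan,invqd,dhoi] -> 11 lines: slhf lan invqd dhoi tkcm migx zugz mkxu apkxy ded lgqks
Hunk 4: at line 3 remove [dhoi,tkcm] add [rdotj] -> 10 lines: slhf lan invqd rdotj migx zugz mkxu apkxy ded lgqks
Final line count: 10

Answer: 10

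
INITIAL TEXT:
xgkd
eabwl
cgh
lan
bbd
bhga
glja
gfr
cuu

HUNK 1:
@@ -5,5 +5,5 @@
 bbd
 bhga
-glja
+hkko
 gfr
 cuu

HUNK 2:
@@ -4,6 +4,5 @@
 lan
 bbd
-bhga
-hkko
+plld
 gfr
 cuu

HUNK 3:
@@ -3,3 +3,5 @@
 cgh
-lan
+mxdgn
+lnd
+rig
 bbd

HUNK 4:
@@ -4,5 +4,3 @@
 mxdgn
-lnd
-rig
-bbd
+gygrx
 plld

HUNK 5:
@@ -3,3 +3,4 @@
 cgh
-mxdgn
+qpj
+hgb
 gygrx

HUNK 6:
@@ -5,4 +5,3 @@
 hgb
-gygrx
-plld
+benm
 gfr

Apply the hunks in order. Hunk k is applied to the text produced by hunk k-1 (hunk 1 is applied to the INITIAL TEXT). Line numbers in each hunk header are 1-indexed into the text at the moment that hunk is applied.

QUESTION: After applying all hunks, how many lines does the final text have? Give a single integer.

Hunk 1: at line 5 remove [glja] add [hkko] -> 9 lines: xgkd eabwl cgh lan bbd bhga hkko gfr cuu
Hunk 2: at line 4 remove [bhga,hkko] add [plld] -> 8 lines: xgkd eabwl cgh lan bbd plld gfr cuu
Hunk 3: at line 3 remove [lan] add [mxdgn,lnd,rig] -> 10 lines: xgkd eabwl cgh mxdgn lnd rig bbd plld gfr cuu
Hunk 4: at line 4 remove [lnd,rig,bbd] add [gygrx] -> 8 lines: xgkd eabwl cgh mxdgn gygrx plld gfr cuu
Hunk 5: at line 3 remove [mxdgn] add [qpj,hgb] -> 9 lines: xgkd eabwl cgh qpj hgb gygrx plld gfr cuu
Hunk 6: at line 5 remove [gygrx,plld] add [benm] -> 8 lines: xgkd eabwl cgh qpj hgb benm gfr cuu
Final line count: 8

Answer: 8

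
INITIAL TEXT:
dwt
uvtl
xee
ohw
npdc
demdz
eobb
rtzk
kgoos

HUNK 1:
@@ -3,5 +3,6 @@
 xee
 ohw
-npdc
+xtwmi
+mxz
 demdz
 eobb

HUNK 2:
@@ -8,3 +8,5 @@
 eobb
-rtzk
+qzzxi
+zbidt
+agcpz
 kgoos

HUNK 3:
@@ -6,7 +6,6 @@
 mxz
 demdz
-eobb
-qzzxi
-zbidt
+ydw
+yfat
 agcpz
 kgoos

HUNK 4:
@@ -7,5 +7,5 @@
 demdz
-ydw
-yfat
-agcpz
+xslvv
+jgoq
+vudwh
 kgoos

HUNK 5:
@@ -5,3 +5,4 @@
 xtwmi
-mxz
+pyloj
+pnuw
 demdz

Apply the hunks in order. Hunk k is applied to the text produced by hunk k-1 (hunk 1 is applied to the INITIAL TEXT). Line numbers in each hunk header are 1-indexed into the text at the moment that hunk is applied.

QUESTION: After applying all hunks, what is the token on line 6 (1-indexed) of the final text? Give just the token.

Hunk 1: at line 3 remove [npdc] add [xtwmi,mxz] -> 10 lines: dwt uvtl xee ohw xtwmi mxz demdz eobb rtzk kgoos
Hunk 2: at line 8 remove [rtzk] add [qzzxi,zbidt,agcpz] -> 12 lines: dwt uvtl xee ohw xtwmi mxz demdz eobb qzzxi zbidt agcpz kgoos
Hunk 3: at line 6 remove [eobb,qzzxi,zbidt] add [ydw,yfat] -> 11 lines: dwt uvtl xee ohw xtwmi mxz demdz ydw yfat agcpz kgoos
Hunk 4: at line 7 remove [ydw,yfat,agcpz] add [xslvv,jgoq,vudwh] -> 11 lines: dwt uvtl xee ohw xtwmi mxz demdz xslvv jgoq vudwh kgoos
Hunk 5: at line 5 remove [mxz] add [pyloj,pnuw] -> 12 lines: dwt uvtl xee ohw xtwmi pyloj pnuw demdz xslvv jgoq vudwh kgoos
Final line 6: pyloj

Answer: pyloj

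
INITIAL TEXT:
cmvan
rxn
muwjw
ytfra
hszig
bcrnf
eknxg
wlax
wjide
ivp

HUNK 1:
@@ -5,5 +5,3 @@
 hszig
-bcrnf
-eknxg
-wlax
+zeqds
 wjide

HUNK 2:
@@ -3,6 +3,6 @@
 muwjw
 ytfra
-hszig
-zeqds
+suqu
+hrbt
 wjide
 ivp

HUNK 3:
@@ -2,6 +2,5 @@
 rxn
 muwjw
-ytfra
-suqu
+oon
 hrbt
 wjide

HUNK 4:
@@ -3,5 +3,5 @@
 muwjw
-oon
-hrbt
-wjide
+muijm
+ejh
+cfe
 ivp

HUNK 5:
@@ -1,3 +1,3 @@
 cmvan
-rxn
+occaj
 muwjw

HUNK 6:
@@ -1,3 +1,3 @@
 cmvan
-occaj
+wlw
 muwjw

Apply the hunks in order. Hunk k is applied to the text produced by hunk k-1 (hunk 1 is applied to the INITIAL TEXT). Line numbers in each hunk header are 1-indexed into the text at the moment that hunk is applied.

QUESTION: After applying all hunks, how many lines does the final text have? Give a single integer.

Answer: 7

Derivation:
Hunk 1: at line 5 remove [bcrnf,eknxg,wlax] add [zeqds] -> 8 lines: cmvan rxn muwjw ytfra hszig zeqds wjide ivp
Hunk 2: at line 3 remove [hszig,zeqds] add [suqu,hrbt] -> 8 lines: cmvan rxn muwjw ytfra suqu hrbt wjide ivp
Hunk 3: at line 2 remove [ytfra,suqu] add [oon] -> 7 lines: cmvan rxn muwjw oon hrbt wjide ivp
Hunk 4: at line 3 remove [oon,hrbt,wjide] add [muijm,ejh,cfe] -> 7 lines: cmvan rxn muwjw muijm ejh cfe ivp
Hunk 5: at line 1 remove [rxn] add [occaj] -> 7 lines: cmvan occaj muwjw muijm ejh cfe ivp
Hunk 6: at line 1 remove [occaj] add [wlw] -> 7 lines: cmvan wlw muwjw muijm ejh cfe ivp
Final line count: 7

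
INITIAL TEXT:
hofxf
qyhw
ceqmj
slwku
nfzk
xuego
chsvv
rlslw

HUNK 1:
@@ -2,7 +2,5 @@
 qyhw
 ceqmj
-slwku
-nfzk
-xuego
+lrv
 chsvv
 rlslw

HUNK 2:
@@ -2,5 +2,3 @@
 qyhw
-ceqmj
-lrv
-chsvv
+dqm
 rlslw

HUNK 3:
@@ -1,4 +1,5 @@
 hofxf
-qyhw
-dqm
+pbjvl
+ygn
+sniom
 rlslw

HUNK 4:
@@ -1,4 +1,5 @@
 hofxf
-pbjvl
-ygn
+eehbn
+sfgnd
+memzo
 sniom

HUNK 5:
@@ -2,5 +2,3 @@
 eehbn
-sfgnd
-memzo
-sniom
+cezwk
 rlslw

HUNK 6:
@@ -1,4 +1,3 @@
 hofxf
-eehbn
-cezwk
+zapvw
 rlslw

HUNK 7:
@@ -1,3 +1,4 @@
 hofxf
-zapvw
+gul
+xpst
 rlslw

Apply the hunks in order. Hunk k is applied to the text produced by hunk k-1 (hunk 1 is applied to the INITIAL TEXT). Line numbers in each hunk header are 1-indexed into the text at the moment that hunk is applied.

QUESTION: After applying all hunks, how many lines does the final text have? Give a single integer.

Answer: 4

Derivation:
Hunk 1: at line 2 remove [slwku,nfzk,xuego] add [lrv] -> 6 lines: hofxf qyhw ceqmj lrv chsvv rlslw
Hunk 2: at line 2 remove [ceqmj,lrv,chsvv] add [dqm] -> 4 lines: hofxf qyhw dqm rlslw
Hunk 3: at line 1 remove [qyhw,dqm] add [pbjvl,ygn,sniom] -> 5 lines: hofxf pbjvl ygn sniom rlslw
Hunk 4: at line 1 remove [pbjvl,ygn] add [eehbn,sfgnd,memzo] -> 6 lines: hofxf eehbn sfgnd memzo sniom rlslw
Hunk 5: at line 2 remove [sfgnd,memzo,sniom] add [cezwk] -> 4 lines: hofxf eehbn cezwk rlslw
Hunk 6: at line 1 remove [eehbn,cezwk] add [zapvw] -> 3 lines: hofxf zapvw rlslw
Hunk 7: at line 1 remove [zapvw] add [gul,xpst] -> 4 lines: hofxf gul xpst rlslw
Final line count: 4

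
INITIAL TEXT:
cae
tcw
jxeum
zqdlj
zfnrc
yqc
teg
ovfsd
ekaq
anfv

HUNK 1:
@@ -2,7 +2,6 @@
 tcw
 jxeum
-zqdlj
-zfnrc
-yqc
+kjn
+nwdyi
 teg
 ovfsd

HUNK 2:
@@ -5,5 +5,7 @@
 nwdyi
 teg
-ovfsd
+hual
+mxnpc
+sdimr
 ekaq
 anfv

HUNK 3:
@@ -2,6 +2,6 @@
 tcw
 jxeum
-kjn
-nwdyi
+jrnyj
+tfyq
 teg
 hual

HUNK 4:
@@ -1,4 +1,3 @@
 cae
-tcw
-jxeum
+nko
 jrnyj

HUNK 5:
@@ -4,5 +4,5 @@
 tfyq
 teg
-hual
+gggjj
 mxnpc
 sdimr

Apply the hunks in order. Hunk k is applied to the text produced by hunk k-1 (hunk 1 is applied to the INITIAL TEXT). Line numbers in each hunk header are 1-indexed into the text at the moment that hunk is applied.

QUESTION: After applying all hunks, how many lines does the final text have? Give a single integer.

Hunk 1: at line 2 remove [zqdlj,zfnrc,yqc] add [kjn,nwdyi] -> 9 lines: cae tcw jxeum kjn nwdyi teg ovfsd ekaq anfv
Hunk 2: at line 5 remove [ovfsd] add [hual,mxnpc,sdimr] -> 11 lines: cae tcw jxeum kjn nwdyi teg hual mxnpc sdimr ekaq anfv
Hunk 3: at line 2 remove [kjn,nwdyi] add [jrnyj,tfyq] -> 11 lines: cae tcw jxeum jrnyj tfyq teg hual mxnpc sdimr ekaq anfv
Hunk 4: at line 1 remove [tcw,jxeum] add [nko] -> 10 lines: cae nko jrnyj tfyq teg hual mxnpc sdimr ekaq anfv
Hunk 5: at line 4 remove [hual] add [gggjj] -> 10 lines: cae nko jrnyj tfyq teg gggjj mxnpc sdimr ekaq anfv
Final line count: 10

Answer: 10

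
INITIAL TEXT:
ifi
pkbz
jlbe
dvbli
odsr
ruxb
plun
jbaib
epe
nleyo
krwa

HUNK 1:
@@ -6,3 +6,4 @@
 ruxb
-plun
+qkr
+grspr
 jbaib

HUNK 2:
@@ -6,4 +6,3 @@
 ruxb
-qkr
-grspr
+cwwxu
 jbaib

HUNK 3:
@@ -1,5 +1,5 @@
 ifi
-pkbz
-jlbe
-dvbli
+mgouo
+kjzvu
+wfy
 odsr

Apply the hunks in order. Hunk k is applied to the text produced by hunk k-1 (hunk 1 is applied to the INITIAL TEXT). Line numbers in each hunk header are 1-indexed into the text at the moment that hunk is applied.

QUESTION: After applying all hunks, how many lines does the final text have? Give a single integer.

Answer: 11

Derivation:
Hunk 1: at line 6 remove [plun] add [qkr,grspr] -> 12 lines: ifi pkbz jlbe dvbli odsr ruxb qkr grspr jbaib epe nleyo krwa
Hunk 2: at line 6 remove [qkr,grspr] add [cwwxu] -> 11 lines: ifi pkbz jlbe dvbli odsr ruxb cwwxu jbaib epe nleyo krwa
Hunk 3: at line 1 remove [pkbz,jlbe,dvbli] add [mgouo,kjzvu,wfy] -> 11 lines: ifi mgouo kjzvu wfy odsr ruxb cwwxu jbaib epe nleyo krwa
Final line count: 11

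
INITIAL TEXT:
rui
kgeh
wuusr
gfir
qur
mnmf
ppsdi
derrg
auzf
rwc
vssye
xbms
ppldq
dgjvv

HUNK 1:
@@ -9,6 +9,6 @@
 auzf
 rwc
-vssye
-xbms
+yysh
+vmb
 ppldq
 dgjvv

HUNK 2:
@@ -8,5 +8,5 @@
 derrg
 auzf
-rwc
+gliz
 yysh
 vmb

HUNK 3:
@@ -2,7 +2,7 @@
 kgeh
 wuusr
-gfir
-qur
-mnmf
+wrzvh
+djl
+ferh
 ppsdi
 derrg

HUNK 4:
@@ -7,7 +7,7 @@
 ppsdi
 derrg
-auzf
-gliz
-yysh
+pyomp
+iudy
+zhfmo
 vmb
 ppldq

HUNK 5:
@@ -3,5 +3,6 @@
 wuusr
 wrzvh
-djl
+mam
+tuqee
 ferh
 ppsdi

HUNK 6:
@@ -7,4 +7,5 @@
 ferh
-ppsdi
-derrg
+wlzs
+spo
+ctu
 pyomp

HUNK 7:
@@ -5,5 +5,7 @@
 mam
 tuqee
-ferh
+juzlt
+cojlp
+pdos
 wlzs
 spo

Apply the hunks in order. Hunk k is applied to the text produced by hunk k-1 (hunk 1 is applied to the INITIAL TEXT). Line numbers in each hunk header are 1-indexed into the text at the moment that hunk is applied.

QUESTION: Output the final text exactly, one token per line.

Hunk 1: at line 9 remove [vssye,xbms] add [yysh,vmb] -> 14 lines: rui kgeh wuusr gfir qur mnmf ppsdi derrg auzf rwc yysh vmb ppldq dgjvv
Hunk 2: at line 8 remove [rwc] add [gliz] -> 14 lines: rui kgeh wuusr gfir qur mnmf ppsdi derrg auzf gliz yysh vmb ppldq dgjvv
Hunk 3: at line 2 remove [gfir,qur,mnmf] add [wrzvh,djl,ferh] -> 14 lines: rui kgeh wuusr wrzvh djl ferh ppsdi derrg auzf gliz yysh vmb ppldq dgjvv
Hunk 4: at line 7 remove [auzf,gliz,yysh] add [pyomp,iudy,zhfmo] -> 14 lines: rui kgeh wuusr wrzvh djl ferh ppsdi derrg pyomp iudy zhfmo vmb ppldq dgjvv
Hunk 5: at line 3 remove [djl] add [mam,tuqee] -> 15 lines: rui kgeh wuusr wrzvh mam tuqee ferh ppsdi derrg pyomp iudy zhfmo vmb ppldq dgjvv
Hunk 6: at line 7 remove [ppsdi,derrg] add [wlzs,spo,ctu] -> 16 lines: rui kgeh wuusr wrzvh mam tuqee ferh wlzs spo ctu pyomp iudy zhfmo vmb ppldq dgjvv
Hunk 7: at line 5 remove [ferh] add [juzlt,cojlp,pdos] -> 18 lines: rui kgeh wuusr wrzvh mam tuqee juzlt cojlp pdos wlzs spo ctu pyomp iudy zhfmo vmb ppldq dgjvv

Answer: rui
kgeh
wuusr
wrzvh
mam
tuqee
juzlt
cojlp
pdos
wlzs
spo
ctu
pyomp
iudy
zhfmo
vmb
ppldq
dgjvv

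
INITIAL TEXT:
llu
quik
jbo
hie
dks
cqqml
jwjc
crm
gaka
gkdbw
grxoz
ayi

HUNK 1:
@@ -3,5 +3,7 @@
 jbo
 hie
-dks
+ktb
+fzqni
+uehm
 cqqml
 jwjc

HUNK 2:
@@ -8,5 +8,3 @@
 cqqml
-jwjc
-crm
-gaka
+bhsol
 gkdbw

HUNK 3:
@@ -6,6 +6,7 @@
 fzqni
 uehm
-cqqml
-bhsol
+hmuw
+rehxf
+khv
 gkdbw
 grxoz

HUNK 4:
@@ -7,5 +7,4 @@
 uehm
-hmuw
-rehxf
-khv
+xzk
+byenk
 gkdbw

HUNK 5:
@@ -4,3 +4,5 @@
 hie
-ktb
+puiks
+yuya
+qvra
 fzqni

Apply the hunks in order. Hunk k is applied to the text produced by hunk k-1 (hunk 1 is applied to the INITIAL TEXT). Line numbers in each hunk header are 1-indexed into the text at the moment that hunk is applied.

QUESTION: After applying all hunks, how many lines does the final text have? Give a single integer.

Hunk 1: at line 3 remove [dks] add [ktb,fzqni,uehm] -> 14 lines: llu quik jbo hie ktb fzqni uehm cqqml jwjc crm gaka gkdbw grxoz ayi
Hunk 2: at line 8 remove [jwjc,crm,gaka] add [bhsol] -> 12 lines: llu quik jbo hie ktb fzqni uehm cqqml bhsol gkdbw grxoz ayi
Hunk 3: at line 6 remove [cqqml,bhsol] add [hmuw,rehxf,khv] -> 13 lines: llu quik jbo hie ktb fzqni uehm hmuw rehxf khv gkdbw grxoz ayi
Hunk 4: at line 7 remove [hmuw,rehxf,khv] add [xzk,byenk] -> 12 lines: llu quik jbo hie ktb fzqni uehm xzk byenk gkdbw grxoz ayi
Hunk 5: at line 4 remove [ktb] add [puiks,yuya,qvra] -> 14 lines: llu quik jbo hie puiks yuya qvra fzqni uehm xzk byenk gkdbw grxoz ayi
Final line count: 14

Answer: 14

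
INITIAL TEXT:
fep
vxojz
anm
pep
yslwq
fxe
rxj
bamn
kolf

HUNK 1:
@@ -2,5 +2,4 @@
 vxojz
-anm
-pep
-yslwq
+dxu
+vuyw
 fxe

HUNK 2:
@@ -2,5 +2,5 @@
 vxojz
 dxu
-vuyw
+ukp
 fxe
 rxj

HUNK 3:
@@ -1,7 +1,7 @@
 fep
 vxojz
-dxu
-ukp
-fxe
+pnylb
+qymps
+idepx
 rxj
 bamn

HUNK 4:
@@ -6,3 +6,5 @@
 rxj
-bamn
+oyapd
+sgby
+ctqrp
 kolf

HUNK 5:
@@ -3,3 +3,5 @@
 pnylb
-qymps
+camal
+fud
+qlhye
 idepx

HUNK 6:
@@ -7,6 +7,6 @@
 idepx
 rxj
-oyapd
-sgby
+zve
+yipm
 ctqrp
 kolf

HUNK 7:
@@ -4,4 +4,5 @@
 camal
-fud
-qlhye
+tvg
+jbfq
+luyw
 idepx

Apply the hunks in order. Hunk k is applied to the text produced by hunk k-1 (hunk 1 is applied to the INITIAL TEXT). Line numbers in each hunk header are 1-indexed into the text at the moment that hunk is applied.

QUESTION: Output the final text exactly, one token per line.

Answer: fep
vxojz
pnylb
camal
tvg
jbfq
luyw
idepx
rxj
zve
yipm
ctqrp
kolf

Derivation:
Hunk 1: at line 2 remove [anm,pep,yslwq] add [dxu,vuyw] -> 8 lines: fep vxojz dxu vuyw fxe rxj bamn kolf
Hunk 2: at line 2 remove [vuyw] add [ukp] -> 8 lines: fep vxojz dxu ukp fxe rxj bamn kolf
Hunk 3: at line 1 remove [dxu,ukp,fxe] add [pnylb,qymps,idepx] -> 8 lines: fep vxojz pnylb qymps idepx rxj bamn kolf
Hunk 4: at line 6 remove [bamn] add [oyapd,sgby,ctqrp] -> 10 lines: fep vxojz pnylb qymps idepx rxj oyapd sgby ctqrp kolf
Hunk 5: at line 3 remove [qymps] add [camal,fud,qlhye] -> 12 lines: fep vxojz pnylb camal fud qlhye idepx rxj oyapd sgby ctqrp kolf
Hunk 6: at line 7 remove [oyapd,sgby] add [zve,yipm] -> 12 lines: fep vxojz pnylb camal fud qlhye idepx rxj zve yipm ctqrp kolf
Hunk 7: at line 4 remove [fud,qlhye] add [tvg,jbfq,luyw] -> 13 lines: fep vxojz pnylb camal tvg jbfq luyw idepx rxj zve yipm ctqrp kolf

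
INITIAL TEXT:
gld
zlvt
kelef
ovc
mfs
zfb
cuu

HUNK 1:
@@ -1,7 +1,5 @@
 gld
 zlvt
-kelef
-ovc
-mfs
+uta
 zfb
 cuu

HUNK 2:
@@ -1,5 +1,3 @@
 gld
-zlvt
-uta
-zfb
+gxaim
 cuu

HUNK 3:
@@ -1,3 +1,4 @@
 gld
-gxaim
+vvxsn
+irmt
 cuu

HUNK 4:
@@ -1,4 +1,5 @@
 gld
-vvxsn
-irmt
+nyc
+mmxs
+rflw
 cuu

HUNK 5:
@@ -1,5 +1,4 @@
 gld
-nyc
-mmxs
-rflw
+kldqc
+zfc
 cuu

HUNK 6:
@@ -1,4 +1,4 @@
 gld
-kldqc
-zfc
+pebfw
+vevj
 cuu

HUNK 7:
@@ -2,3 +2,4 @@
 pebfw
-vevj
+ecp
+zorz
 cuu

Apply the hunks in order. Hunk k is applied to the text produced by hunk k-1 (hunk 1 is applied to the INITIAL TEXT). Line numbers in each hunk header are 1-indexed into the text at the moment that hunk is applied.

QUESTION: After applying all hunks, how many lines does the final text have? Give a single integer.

Hunk 1: at line 1 remove [kelef,ovc,mfs] add [uta] -> 5 lines: gld zlvt uta zfb cuu
Hunk 2: at line 1 remove [zlvt,uta,zfb] add [gxaim] -> 3 lines: gld gxaim cuu
Hunk 3: at line 1 remove [gxaim] add [vvxsn,irmt] -> 4 lines: gld vvxsn irmt cuu
Hunk 4: at line 1 remove [vvxsn,irmt] add [nyc,mmxs,rflw] -> 5 lines: gld nyc mmxs rflw cuu
Hunk 5: at line 1 remove [nyc,mmxs,rflw] add [kldqc,zfc] -> 4 lines: gld kldqc zfc cuu
Hunk 6: at line 1 remove [kldqc,zfc] add [pebfw,vevj] -> 4 lines: gld pebfw vevj cuu
Hunk 7: at line 2 remove [vevj] add [ecp,zorz] -> 5 lines: gld pebfw ecp zorz cuu
Final line count: 5

Answer: 5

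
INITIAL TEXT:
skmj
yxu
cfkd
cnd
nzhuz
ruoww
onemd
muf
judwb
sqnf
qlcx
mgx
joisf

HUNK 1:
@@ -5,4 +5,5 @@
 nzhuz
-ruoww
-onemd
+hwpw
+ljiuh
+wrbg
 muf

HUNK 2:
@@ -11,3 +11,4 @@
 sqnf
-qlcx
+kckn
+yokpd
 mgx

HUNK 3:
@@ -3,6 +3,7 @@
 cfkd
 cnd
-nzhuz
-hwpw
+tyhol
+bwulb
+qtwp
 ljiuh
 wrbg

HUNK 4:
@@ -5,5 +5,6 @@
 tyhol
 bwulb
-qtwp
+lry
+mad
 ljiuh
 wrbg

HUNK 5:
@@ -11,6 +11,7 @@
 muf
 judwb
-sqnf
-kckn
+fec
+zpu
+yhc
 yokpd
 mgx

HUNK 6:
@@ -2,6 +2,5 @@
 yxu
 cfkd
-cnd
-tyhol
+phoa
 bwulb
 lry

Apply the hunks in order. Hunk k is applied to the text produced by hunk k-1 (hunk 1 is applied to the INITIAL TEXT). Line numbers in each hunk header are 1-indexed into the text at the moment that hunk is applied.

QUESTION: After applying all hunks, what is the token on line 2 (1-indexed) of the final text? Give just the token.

Hunk 1: at line 5 remove [ruoww,onemd] add [hwpw,ljiuh,wrbg] -> 14 lines: skmj yxu cfkd cnd nzhuz hwpw ljiuh wrbg muf judwb sqnf qlcx mgx joisf
Hunk 2: at line 11 remove [qlcx] add [kckn,yokpd] -> 15 lines: skmj yxu cfkd cnd nzhuz hwpw ljiuh wrbg muf judwb sqnf kckn yokpd mgx joisf
Hunk 3: at line 3 remove [nzhuz,hwpw] add [tyhol,bwulb,qtwp] -> 16 lines: skmj yxu cfkd cnd tyhol bwulb qtwp ljiuh wrbg muf judwb sqnf kckn yokpd mgx joisf
Hunk 4: at line 5 remove [qtwp] add [lry,mad] -> 17 lines: skmj yxu cfkd cnd tyhol bwulb lry mad ljiuh wrbg muf judwb sqnf kckn yokpd mgx joisf
Hunk 5: at line 11 remove [sqnf,kckn] add [fec,zpu,yhc] -> 18 lines: skmj yxu cfkd cnd tyhol bwulb lry mad ljiuh wrbg muf judwb fec zpu yhc yokpd mgx joisf
Hunk 6: at line 2 remove [cnd,tyhol] add [phoa] -> 17 lines: skmj yxu cfkd phoa bwulb lry mad ljiuh wrbg muf judwb fec zpu yhc yokpd mgx joisf
Final line 2: yxu

Answer: yxu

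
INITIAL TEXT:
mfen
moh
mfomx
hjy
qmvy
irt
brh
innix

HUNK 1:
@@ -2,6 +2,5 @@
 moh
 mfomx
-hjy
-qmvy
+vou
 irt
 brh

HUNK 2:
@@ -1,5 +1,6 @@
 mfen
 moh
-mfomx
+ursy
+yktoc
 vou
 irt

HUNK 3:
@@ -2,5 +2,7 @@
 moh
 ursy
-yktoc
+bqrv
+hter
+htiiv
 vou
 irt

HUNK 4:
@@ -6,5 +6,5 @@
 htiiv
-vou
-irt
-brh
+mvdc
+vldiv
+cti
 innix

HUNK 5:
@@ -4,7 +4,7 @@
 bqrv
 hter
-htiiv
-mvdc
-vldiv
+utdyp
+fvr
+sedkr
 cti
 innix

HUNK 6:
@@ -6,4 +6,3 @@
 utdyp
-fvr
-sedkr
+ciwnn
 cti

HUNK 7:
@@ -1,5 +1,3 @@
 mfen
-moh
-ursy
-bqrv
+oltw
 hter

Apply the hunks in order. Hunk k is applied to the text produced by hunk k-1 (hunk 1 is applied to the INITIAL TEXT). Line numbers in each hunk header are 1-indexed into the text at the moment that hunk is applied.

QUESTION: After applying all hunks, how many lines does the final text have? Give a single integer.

Answer: 7

Derivation:
Hunk 1: at line 2 remove [hjy,qmvy] add [vou] -> 7 lines: mfen moh mfomx vou irt brh innix
Hunk 2: at line 1 remove [mfomx] add [ursy,yktoc] -> 8 lines: mfen moh ursy yktoc vou irt brh innix
Hunk 3: at line 2 remove [yktoc] add [bqrv,hter,htiiv] -> 10 lines: mfen moh ursy bqrv hter htiiv vou irt brh innix
Hunk 4: at line 6 remove [vou,irt,brh] add [mvdc,vldiv,cti] -> 10 lines: mfen moh ursy bqrv hter htiiv mvdc vldiv cti innix
Hunk 5: at line 4 remove [htiiv,mvdc,vldiv] add [utdyp,fvr,sedkr] -> 10 lines: mfen moh ursy bqrv hter utdyp fvr sedkr cti innix
Hunk 6: at line 6 remove [fvr,sedkr] add [ciwnn] -> 9 lines: mfen moh ursy bqrv hter utdyp ciwnn cti innix
Hunk 7: at line 1 remove [moh,ursy,bqrv] add [oltw] -> 7 lines: mfen oltw hter utdyp ciwnn cti innix
Final line count: 7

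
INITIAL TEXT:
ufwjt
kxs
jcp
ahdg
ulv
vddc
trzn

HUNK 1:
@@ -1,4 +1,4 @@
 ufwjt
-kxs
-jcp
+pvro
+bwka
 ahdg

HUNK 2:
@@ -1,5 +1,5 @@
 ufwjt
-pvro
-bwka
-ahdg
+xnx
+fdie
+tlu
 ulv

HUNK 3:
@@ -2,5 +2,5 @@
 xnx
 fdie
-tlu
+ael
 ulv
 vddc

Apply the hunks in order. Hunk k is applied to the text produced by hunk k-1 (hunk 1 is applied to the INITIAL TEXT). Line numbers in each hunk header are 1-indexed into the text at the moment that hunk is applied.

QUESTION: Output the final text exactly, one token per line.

Hunk 1: at line 1 remove [kxs,jcp] add [pvro,bwka] -> 7 lines: ufwjt pvro bwka ahdg ulv vddc trzn
Hunk 2: at line 1 remove [pvro,bwka,ahdg] add [xnx,fdie,tlu] -> 7 lines: ufwjt xnx fdie tlu ulv vddc trzn
Hunk 3: at line 2 remove [tlu] add [ael] -> 7 lines: ufwjt xnx fdie ael ulv vddc trzn

Answer: ufwjt
xnx
fdie
ael
ulv
vddc
trzn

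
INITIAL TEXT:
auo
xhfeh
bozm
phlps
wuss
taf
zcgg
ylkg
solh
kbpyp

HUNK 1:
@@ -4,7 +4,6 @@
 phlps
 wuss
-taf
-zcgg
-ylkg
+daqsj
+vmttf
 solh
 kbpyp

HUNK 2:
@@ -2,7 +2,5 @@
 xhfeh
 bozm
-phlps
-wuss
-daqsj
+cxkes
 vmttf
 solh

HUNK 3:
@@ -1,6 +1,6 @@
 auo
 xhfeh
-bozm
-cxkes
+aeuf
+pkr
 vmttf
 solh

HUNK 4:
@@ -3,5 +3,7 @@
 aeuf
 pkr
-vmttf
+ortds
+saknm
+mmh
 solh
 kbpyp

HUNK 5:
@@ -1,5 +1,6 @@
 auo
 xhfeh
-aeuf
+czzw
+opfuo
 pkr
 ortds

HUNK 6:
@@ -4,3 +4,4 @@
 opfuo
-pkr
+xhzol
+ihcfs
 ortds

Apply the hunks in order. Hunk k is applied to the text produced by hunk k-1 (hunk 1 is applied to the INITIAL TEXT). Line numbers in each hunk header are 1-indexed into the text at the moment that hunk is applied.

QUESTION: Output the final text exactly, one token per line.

Answer: auo
xhfeh
czzw
opfuo
xhzol
ihcfs
ortds
saknm
mmh
solh
kbpyp

Derivation:
Hunk 1: at line 4 remove [taf,zcgg,ylkg] add [daqsj,vmttf] -> 9 lines: auo xhfeh bozm phlps wuss daqsj vmttf solh kbpyp
Hunk 2: at line 2 remove [phlps,wuss,daqsj] add [cxkes] -> 7 lines: auo xhfeh bozm cxkes vmttf solh kbpyp
Hunk 3: at line 1 remove [bozm,cxkes] add [aeuf,pkr] -> 7 lines: auo xhfeh aeuf pkr vmttf solh kbpyp
Hunk 4: at line 3 remove [vmttf] add [ortds,saknm,mmh] -> 9 lines: auo xhfeh aeuf pkr ortds saknm mmh solh kbpyp
Hunk 5: at line 1 remove [aeuf] add [czzw,opfuo] -> 10 lines: auo xhfeh czzw opfuo pkr ortds saknm mmh solh kbpyp
Hunk 6: at line 4 remove [pkr] add [xhzol,ihcfs] -> 11 lines: auo xhfeh czzw opfuo xhzol ihcfs ortds saknm mmh solh kbpyp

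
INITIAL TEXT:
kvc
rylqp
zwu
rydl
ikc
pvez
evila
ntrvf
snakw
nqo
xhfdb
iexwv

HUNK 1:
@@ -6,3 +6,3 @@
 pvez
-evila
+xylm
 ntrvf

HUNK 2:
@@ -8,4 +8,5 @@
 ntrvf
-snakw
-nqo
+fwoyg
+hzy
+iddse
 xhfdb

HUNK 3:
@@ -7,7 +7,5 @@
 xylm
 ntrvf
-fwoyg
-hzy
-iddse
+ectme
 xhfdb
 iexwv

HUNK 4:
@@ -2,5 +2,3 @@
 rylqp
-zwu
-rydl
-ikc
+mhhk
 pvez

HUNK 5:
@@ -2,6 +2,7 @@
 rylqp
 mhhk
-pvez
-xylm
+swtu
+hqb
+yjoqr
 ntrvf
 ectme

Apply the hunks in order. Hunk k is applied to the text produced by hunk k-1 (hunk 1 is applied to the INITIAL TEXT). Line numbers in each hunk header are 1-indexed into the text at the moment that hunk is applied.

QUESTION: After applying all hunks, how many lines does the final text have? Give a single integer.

Answer: 10

Derivation:
Hunk 1: at line 6 remove [evila] add [xylm] -> 12 lines: kvc rylqp zwu rydl ikc pvez xylm ntrvf snakw nqo xhfdb iexwv
Hunk 2: at line 8 remove [snakw,nqo] add [fwoyg,hzy,iddse] -> 13 lines: kvc rylqp zwu rydl ikc pvez xylm ntrvf fwoyg hzy iddse xhfdb iexwv
Hunk 3: at line 7 remove [fwoyg,hzy,iddse] add [ectme] -> 11 lines: kvc rylqp zwu rydl ikc pvez xylm ntrvf ectme xhfdb iexwv
Hunk 4: at line 2 remove [zwu,rydl,ikc] add [mhhk] -> 9 lines: kvc rylqp mhhk pvez xylm ntrvf ectme xhfdb iexwv
Hunk 5: at line 2 remove [pvez,xylm] add [swtu,hqb,yjoqr] -> 10 lines: kvc rylqp mhhk swtu hqb yjoqr ntrvf ectme xhfdb iexwv
Final line count: 10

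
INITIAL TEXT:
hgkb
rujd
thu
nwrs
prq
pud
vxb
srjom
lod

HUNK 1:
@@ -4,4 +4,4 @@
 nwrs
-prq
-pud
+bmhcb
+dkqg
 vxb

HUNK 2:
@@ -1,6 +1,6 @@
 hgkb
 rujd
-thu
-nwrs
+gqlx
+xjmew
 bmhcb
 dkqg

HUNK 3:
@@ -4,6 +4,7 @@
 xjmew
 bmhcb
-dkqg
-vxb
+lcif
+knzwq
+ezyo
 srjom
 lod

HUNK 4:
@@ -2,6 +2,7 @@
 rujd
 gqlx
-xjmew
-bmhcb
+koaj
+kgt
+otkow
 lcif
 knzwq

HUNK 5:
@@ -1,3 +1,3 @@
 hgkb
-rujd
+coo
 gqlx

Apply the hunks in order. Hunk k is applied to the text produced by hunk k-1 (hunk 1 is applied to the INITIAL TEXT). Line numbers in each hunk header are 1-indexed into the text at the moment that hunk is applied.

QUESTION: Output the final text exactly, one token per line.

Answer: hgkb
coo
gqlx
koaj
kgt
otkow
lcif
knzwq
ezyo
srjom
lod

Derivation:
Hunk 1: at line 4 remove [prq,pud] add [bmhcb,dkqg] -> 9 lines: hgkb rujd thu nwrs bmhcb dkqg vxb srjom lod
Hunk 2: at line 1 remove [thu,nwrs] add [gqlx,xjmew] -> 9 lines: hgkb rujd gqlx xjmew bmhcb dkqg vxb srjom lod
Hunk 3: at line 4 remove [dkqg,vxb] add [lcif,knzwq,ezyo] -> 10 lines: hgkb rujd gqlx xjmew bmhcb lcif knzwq ezyo srjom lod
Hunk 4: at line 2 remove [xjmew,bmhcb] add [koaj,kgt,otkow] -> 11 lines: hgkb rujd gqlx koaj kgt otkow lcif knzwq ezyo srjom lod
Hunk 5: at line 1 remove [rujd] add [coo] -> 11 lines: hgkb coo gqlx koaj kgt otkow lcif knzwq ezyo srjom lod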